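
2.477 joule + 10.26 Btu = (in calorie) 2588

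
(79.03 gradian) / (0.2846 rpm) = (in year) 1.321e-06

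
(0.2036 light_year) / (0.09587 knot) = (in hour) 1.085e+13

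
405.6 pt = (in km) 0.0001431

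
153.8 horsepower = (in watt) 1.147e+05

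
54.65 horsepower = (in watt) 4.075e+04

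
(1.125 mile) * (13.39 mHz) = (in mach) 0.0712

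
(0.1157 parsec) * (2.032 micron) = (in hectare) 7.255e+05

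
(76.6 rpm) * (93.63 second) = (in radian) 751.1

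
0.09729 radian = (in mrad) 97.29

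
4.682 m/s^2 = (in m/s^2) 4.682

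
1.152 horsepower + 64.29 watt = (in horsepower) 1.238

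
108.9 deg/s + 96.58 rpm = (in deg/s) 688.4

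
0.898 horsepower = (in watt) 669.6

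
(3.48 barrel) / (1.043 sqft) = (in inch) 224.8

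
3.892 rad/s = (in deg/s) 223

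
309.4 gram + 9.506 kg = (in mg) 9.815e+06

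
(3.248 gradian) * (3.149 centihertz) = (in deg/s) 0.09205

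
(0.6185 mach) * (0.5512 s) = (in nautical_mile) 0.06268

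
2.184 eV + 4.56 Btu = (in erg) 4.811e+10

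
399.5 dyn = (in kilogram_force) 0.0004074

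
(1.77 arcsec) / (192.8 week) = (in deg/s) 4.216e-12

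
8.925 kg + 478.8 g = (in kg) 9.404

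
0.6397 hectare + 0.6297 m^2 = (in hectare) 0.6398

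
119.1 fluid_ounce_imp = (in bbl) 0.02128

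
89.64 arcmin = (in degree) 1.494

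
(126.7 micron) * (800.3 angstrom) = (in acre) 2.506e-15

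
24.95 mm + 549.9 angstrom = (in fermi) 2.495e+13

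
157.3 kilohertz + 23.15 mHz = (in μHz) 1.573e+11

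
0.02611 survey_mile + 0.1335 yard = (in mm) 4.214e+04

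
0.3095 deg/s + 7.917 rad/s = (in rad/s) 7.922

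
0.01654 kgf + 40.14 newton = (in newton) 40.3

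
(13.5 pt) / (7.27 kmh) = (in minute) 3.931e-05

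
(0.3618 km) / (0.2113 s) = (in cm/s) 1.712e+05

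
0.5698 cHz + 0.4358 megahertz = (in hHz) 4358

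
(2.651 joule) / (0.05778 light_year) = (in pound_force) 1.09e-15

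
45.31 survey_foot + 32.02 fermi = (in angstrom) 1.381e+11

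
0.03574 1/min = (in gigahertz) 5.957e-13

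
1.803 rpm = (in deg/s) 10.82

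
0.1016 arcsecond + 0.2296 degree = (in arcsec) 826.7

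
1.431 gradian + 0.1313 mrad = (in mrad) 22.61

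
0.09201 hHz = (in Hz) 9.201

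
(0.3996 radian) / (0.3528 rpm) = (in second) 10.82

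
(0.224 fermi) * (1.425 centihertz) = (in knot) 6.205e-18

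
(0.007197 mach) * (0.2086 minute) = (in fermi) 3.067e+16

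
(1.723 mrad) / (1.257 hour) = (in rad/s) 3.808e-07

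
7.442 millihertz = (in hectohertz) 7.442e-05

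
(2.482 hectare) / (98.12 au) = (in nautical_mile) 9.13e-13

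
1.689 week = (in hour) 283.8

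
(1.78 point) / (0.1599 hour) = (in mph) 2.44e-06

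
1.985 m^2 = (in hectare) 0.0001985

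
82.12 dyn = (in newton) 0.0008212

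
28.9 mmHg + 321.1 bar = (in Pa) 3.211e+07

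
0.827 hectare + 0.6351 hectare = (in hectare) 1.462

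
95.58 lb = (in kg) 43.35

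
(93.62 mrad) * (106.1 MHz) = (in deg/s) 5.691e+08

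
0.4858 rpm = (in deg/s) 2.915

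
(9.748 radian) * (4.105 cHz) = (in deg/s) 22.93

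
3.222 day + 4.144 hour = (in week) 0.485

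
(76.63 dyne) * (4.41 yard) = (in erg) 3.09e+04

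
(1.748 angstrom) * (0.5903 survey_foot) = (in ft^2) 3.385e-10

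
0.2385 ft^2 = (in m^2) 0.02216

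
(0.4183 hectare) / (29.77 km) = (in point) 398.3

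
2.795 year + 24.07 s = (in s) 8.814e+07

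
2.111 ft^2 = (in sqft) 2.111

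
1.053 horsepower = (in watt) 785.2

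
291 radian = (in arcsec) 6.002e+07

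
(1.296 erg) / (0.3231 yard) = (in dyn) 0.04387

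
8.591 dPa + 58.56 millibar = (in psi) 0.8495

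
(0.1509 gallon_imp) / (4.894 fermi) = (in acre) 3.464e+07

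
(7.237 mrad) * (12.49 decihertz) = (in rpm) 0.08632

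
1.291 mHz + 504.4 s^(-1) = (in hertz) 504.4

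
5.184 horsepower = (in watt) 3866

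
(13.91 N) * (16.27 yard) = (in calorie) 49.46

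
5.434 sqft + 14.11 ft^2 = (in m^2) 1.816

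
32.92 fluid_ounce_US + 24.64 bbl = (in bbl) 24.65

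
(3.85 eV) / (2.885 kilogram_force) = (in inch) 8.584e-19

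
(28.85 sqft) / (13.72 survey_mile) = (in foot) 0.0003983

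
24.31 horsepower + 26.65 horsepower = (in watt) 3.8e+04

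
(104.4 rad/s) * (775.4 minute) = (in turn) 7.73e+05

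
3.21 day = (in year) 0.008795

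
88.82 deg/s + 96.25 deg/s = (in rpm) 30.84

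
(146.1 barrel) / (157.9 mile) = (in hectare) 9.141e-09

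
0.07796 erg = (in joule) 7.796e-09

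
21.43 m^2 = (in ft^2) 230.7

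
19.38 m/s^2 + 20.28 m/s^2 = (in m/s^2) 39.66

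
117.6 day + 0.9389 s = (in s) 1.016e+07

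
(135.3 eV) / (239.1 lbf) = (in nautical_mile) 1.101e-23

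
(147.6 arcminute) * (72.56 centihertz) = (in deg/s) 1.785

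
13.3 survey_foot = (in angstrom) 4.054e+10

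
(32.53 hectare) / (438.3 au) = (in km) 4.961e-12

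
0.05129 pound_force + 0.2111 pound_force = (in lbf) 0.2624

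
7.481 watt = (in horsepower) 0.01003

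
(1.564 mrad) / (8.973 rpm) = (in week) 2.752e-09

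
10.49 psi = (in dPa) 7.233e+05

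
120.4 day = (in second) 1.04e+07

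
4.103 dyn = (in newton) 4.103e-05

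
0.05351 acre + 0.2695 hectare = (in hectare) 0.2912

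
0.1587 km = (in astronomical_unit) 1.061e-09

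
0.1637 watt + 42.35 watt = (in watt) 42.51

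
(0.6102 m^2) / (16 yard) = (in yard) 0.04561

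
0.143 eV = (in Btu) 2.172e-23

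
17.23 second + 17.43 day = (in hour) 418.3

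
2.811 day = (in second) 2.429e+05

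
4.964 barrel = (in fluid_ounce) 2.669e+04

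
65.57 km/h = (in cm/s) 1821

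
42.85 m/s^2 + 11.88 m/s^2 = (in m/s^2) 54.73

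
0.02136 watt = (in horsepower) 2.864e-05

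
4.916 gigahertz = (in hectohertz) 4.916e+07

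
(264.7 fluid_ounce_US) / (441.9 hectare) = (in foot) 5.812e-09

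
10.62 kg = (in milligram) 1.062e+07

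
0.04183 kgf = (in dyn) 4.102e+04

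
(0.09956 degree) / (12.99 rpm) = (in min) 2.129e-05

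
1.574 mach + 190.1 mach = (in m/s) 6.526e+04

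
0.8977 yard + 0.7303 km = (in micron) 7.311e+08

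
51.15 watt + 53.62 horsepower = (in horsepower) 53.69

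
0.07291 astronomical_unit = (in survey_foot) 3.578e+10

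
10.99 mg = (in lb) 2.423e-05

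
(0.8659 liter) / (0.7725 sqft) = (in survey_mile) 7.497e-06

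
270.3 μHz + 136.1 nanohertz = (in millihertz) 0.2704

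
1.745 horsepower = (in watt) 1301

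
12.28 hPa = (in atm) 0.01212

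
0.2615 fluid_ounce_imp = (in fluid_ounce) 0.2512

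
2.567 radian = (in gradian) 163.4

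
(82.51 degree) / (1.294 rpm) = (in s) 10.63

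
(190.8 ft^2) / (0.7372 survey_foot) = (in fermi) 7.889e+16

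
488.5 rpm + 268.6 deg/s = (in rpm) 533.3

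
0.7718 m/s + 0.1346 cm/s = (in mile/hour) 1.729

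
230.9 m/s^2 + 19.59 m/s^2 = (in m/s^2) 250.5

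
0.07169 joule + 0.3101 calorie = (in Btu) 0.001298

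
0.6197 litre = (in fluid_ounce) 20.95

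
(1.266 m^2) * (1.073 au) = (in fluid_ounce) 6.872e+15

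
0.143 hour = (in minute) 8.58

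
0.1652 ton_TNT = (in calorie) 1.652e+08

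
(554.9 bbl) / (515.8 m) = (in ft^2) 1.841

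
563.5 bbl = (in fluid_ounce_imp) 3.153e+06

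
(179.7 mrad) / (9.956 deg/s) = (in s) 1.034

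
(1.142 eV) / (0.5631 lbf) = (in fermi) 7.305e-05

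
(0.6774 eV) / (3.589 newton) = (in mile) 1.879e-23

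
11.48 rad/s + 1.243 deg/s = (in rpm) 109.8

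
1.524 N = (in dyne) 1.524e+05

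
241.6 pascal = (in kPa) 0.2416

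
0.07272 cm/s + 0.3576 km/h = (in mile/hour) 0.2238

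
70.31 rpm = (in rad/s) 7.363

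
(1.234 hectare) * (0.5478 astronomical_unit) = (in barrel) 6.361e+15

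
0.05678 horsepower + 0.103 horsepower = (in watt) 119.1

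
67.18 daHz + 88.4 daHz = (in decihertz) 1.556e+04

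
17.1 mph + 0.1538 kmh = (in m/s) 7.687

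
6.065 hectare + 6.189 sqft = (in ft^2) 6.528e+05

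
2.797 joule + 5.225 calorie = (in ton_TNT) 5.893e-09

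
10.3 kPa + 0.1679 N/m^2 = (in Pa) 1.03e+04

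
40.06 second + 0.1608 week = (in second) 9.729e+04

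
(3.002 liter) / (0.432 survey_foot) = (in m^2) 0.0228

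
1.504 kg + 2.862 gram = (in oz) 53.15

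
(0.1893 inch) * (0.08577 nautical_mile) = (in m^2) 0.7638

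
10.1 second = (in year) 3.203e-07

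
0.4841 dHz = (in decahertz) 0.004841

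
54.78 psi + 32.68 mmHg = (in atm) 3.771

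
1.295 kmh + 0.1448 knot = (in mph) 0.9713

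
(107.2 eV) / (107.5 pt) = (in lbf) 1.018e-16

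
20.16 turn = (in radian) 126.7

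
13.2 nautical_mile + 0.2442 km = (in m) 2.469e+04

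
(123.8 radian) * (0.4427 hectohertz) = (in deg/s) 3.14e+05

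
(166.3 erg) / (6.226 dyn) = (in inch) 10.52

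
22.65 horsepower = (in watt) 1.689e+04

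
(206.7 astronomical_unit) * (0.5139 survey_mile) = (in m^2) 2.557e+16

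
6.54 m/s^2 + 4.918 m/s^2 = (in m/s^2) 11.46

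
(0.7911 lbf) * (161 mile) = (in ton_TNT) 0.0002179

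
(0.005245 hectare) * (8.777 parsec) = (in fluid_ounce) 4.803e+23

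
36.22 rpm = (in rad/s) 3.793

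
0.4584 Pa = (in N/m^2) 0.4584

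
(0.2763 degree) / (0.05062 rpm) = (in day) 1.053e-05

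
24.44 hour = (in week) 0.1455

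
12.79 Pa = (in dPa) 127.9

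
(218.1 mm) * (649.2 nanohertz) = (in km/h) 5.097e-07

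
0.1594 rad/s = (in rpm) 1.522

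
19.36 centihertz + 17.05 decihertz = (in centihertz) 189.9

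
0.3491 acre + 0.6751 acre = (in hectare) 0.4145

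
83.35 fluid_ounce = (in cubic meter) 0.002465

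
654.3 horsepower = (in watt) 4.879e+05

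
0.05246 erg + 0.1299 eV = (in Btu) 4.972e-12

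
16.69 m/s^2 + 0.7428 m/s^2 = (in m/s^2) 17.43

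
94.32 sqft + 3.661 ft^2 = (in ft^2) 97.98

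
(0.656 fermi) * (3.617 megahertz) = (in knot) 4.612e-09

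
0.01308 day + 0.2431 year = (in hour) 2130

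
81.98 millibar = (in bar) 0.08198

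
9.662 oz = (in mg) 2.739e+05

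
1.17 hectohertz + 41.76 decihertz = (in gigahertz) 1.212e-07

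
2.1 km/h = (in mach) 0.001713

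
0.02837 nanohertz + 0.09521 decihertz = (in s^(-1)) 0.009521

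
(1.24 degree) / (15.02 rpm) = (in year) 4.363e-10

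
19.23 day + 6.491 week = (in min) 9.312e+04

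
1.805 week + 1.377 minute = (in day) 12.64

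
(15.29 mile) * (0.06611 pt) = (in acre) 0.0001418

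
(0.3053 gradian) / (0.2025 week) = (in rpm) 3.739e-07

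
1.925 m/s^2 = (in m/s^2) 1.925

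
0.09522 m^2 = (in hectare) 9.522e-06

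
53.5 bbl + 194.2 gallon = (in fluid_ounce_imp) 3.252e+05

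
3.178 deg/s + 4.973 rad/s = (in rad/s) 5.028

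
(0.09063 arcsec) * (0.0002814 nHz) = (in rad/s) 1.236e-19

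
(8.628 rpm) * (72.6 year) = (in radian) 2.069e+09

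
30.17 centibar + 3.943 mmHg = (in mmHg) 230.2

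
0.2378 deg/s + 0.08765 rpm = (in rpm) 0.1273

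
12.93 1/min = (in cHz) 21.55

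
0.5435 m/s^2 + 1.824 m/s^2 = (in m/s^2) 2.368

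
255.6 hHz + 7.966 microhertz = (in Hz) 2.556e+04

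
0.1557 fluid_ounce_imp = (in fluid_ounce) 0.1496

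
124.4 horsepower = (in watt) 9.277e+04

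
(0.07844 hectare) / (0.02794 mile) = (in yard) 19.08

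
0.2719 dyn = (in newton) 2.719e-06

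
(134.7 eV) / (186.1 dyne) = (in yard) 1.268e-14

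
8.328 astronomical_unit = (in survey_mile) 7.741e+08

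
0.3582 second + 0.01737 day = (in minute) 25.02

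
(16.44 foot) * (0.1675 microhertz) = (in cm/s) 8.393e-05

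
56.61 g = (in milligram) 5.661e+04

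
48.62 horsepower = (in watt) 3.626e+04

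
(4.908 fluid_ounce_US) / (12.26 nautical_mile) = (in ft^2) 6.881e-08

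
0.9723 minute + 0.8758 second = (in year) 1.878e-06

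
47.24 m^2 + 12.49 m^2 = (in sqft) 642.9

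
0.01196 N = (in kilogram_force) 0.00122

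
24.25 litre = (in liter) 24.25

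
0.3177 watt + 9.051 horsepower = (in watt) 6750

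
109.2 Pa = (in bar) 0.001092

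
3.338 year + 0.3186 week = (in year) 3.344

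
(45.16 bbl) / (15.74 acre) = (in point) 0.3195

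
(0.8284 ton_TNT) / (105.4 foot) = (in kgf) 1.1e+07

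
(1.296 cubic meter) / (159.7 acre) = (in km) 2.005e-09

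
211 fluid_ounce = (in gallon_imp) 1.373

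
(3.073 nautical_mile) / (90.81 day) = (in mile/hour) 0.001623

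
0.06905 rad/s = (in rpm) 0.6594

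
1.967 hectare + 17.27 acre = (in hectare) 8.956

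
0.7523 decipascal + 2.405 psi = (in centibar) 16.58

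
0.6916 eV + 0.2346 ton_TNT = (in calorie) 2.346e+08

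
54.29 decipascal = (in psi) 0.0007874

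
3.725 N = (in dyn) 3.725e+05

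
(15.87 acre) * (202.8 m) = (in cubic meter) 1.302e+07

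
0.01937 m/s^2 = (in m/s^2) 0.01937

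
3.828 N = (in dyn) 3.828e+05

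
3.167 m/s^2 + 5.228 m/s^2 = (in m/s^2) 8.395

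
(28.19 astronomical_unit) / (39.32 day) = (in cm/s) 1.241e+08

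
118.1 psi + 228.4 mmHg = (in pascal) 8.447e+05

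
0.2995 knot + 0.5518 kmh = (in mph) 0.6875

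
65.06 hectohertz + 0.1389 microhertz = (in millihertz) 6.506e+06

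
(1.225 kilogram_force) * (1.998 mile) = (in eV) 2.411e+23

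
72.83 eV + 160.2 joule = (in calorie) 38.29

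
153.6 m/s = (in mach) 0.4511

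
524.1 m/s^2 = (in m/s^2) 524.1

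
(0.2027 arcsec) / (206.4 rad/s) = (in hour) 1.323e-12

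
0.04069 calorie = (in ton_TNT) 4.069e-11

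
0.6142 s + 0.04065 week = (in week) 0.04065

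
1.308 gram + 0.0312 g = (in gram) 1.339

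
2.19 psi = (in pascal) 1.51e+04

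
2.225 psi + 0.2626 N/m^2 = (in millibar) 153.4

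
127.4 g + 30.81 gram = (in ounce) 5.581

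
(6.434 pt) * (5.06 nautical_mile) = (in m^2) 21.27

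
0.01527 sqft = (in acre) 3.506e-07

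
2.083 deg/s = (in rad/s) 0.03636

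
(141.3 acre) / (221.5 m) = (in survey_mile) 1.604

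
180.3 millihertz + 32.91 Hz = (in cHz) 3309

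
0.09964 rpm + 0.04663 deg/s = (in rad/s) 0.01125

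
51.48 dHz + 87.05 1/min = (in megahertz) 6.599e-06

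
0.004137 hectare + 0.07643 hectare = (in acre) 0.1991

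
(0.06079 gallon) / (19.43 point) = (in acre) 8.296e-06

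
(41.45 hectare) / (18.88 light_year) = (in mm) 2.321e-09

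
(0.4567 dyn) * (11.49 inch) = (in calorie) 3.186e-07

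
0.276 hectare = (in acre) 0.682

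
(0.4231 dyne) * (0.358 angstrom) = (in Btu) 1.436e-19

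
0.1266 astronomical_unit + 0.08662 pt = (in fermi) 1.894e+25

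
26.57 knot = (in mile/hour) 30.58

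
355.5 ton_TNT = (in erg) 1.487e+19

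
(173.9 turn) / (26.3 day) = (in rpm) 0.004592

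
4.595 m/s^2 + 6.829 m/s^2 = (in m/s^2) 11.42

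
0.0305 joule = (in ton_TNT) 7.29e-12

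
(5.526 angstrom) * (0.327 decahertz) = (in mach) 5.307e-12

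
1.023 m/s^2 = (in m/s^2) 1.023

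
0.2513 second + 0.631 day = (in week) 0.09014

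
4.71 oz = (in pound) 0.2944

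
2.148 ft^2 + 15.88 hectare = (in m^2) 1.588e+05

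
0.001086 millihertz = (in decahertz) 1.086e-07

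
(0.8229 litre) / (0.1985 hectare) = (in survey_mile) 2.576e-10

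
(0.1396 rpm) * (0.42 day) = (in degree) 3.039e+04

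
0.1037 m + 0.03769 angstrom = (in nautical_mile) 5.599e-05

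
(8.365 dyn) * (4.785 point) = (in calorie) 3.375e-08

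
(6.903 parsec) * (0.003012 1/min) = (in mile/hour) 2.392e+13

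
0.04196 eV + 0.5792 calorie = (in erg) 2.423e+07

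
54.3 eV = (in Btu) 8.246e-21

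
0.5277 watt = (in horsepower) 0.0007077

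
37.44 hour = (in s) 1.348e+05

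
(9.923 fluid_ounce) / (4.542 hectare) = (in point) 1.831e-05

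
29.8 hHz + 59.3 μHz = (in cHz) 2.98e+05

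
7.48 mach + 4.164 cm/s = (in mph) 5697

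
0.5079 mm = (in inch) 0.02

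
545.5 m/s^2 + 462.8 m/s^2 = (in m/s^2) 1008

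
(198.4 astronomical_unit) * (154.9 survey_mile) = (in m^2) 7.399e+18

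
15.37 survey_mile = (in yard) 2.705e+04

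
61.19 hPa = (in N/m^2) 6119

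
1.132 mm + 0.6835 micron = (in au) 7.572e-15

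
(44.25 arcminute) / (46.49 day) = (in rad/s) 3.205e-09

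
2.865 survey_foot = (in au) 5.837e-12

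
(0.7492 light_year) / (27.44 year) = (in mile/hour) 1.832e+07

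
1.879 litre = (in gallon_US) 0.4964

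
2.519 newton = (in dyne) 2.519e+05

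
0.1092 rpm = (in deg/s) 0.6552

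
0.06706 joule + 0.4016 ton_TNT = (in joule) 1.68e+09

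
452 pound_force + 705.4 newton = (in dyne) 2.716e+08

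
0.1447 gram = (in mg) 144.7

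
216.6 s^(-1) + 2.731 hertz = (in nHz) 2.193e+11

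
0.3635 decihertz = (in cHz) 3.635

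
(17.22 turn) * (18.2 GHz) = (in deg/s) 1.128e+14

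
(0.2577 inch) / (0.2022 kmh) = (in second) 0.1165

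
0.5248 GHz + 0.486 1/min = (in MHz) 524.8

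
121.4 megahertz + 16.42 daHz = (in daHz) 1.214e+07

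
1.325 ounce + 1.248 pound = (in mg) 6.036e+05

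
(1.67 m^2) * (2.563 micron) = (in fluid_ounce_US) 0.1447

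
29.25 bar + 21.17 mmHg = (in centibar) 2928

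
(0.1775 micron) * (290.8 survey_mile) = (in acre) 2.053e-05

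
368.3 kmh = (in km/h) 368.3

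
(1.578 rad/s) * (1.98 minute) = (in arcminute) 6.445e+05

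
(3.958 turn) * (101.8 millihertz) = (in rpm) 24.18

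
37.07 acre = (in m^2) 1.5e+05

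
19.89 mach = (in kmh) 2.438e+04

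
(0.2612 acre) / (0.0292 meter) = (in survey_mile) 22.49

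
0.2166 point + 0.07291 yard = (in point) 189.2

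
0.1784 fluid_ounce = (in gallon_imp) 0.001161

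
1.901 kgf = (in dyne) 1.864e+06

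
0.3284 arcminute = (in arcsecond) 19.7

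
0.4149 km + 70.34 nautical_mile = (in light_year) 1.381e-11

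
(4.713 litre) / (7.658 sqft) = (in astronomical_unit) 4.428e-14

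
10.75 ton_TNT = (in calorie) 1.075e+10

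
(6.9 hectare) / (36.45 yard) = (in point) 5.868e+06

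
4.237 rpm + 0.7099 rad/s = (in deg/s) 66.1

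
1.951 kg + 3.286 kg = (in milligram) 5.237e+06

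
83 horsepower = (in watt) 6.189e+04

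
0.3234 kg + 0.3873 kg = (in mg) 7.107e+05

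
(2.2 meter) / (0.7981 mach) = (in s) 0.008096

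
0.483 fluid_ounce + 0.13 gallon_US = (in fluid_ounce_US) 17.12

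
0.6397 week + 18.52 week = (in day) 134.1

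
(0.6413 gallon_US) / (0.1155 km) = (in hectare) 2.102e-09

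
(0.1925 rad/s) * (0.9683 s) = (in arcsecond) 3.845e+04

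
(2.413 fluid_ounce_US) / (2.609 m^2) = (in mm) 0.02735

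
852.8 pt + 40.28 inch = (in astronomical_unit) 8.85e-12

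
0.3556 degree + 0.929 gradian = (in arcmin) 71.5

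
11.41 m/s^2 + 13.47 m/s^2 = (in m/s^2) 24.88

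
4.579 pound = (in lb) 4.579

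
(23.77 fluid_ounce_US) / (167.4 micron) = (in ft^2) 45.2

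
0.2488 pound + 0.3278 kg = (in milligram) 4.407e+05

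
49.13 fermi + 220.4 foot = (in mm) 6.718e+04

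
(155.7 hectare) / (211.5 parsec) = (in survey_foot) 7.827e-13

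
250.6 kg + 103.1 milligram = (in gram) 2.506e+05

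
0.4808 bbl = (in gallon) 20.19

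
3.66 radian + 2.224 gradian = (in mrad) 3695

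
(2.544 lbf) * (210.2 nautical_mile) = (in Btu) 4175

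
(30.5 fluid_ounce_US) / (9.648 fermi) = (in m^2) 9.349e+10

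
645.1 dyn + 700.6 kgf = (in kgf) 700.6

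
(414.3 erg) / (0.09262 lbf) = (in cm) 0.01006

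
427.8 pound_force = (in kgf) 194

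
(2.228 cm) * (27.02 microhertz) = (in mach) 1.768e-09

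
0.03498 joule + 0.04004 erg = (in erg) 3.498e+05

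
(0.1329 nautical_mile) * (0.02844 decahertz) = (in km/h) 252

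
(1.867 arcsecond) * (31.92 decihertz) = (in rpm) 0.0002759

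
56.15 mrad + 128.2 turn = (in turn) 128.2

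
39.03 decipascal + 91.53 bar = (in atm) 90.33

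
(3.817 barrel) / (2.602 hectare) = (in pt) 0.06611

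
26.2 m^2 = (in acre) 0.006474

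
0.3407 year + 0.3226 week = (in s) 1.094e+07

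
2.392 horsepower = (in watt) 1784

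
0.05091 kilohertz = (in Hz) 50.91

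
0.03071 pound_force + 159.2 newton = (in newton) 159.3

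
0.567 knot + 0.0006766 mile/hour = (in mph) 0.6532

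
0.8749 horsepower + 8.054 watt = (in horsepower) 0.8857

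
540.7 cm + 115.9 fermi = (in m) 5.407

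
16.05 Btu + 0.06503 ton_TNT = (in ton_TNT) 0.06503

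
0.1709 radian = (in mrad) 170.9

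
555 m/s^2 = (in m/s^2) 555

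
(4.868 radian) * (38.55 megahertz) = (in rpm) 1.792e+09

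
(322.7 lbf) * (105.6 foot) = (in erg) 4.62e+11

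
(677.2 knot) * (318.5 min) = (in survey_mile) 4137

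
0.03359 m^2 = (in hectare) 3.359e-06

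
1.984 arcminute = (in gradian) 0.03674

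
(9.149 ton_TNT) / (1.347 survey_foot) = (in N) 9.324e+10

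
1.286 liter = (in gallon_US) 0.3397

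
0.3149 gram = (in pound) 0.0006942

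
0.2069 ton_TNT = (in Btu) 8.205e+05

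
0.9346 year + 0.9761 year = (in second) 6.026e+07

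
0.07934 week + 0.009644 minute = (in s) 4.799e+04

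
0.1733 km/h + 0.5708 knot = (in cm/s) 34.18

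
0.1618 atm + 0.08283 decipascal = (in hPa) 163.9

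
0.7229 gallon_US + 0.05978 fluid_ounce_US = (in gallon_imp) 0.6023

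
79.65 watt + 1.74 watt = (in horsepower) 0.1091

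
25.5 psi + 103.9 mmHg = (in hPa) 1897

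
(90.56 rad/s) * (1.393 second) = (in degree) 7228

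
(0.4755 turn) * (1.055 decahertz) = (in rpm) 301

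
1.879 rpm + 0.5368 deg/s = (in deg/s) 11.81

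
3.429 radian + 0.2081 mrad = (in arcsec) 7.073e+05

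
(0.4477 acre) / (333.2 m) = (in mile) 0.003379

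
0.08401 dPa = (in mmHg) 6.301e-05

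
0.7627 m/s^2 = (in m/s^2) 0.7627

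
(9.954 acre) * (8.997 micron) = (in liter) 362.4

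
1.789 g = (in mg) 1789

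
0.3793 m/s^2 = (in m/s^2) 0.3793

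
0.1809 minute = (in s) 10.85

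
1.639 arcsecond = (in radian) 7.946e-06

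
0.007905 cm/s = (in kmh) 0.0002846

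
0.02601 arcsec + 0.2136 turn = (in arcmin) 4614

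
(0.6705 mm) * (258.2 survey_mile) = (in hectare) 0.02786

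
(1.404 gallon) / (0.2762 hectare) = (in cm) 0.0001924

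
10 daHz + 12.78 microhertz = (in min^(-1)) 6000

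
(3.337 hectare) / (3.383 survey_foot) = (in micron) 3.236e+10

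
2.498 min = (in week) 0.0002478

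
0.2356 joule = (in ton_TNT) 5.631e-11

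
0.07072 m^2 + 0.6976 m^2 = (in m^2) 0.7683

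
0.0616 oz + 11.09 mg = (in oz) 0.06199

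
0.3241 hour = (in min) 19.45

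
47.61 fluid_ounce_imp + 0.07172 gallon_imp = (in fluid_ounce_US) 56.77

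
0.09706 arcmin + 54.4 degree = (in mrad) 949.5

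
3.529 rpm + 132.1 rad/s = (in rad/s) 132.5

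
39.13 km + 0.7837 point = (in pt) 1.109e+08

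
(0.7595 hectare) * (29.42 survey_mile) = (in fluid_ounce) 1.216e+13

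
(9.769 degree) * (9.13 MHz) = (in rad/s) 1.557e+06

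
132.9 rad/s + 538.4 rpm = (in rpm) 1808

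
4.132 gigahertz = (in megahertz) 4132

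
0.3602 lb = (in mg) 1.634e+05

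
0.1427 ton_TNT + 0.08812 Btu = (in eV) 3.727e+27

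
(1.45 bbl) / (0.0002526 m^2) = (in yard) 998.1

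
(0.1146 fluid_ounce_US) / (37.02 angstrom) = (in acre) 0.2262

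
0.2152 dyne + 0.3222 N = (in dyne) 3.222e+04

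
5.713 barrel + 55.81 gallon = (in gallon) 295.8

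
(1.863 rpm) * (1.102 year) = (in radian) 6.78e+06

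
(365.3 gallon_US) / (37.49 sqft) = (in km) 0.000397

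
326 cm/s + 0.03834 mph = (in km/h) 11.8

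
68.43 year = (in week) 3568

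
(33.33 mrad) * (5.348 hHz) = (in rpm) 170.2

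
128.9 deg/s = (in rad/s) 2.25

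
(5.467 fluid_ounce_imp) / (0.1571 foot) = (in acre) 8.016e-07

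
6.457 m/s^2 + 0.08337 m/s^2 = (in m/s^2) 6.54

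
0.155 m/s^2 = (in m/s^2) 0.155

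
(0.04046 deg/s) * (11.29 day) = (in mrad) 6.888e+05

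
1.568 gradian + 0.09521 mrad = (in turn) 0.003935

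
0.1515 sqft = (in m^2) 0.01407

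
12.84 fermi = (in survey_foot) 4.213e-14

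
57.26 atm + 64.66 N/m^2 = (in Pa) 5.802e+06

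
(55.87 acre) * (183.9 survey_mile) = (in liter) 6.692e+13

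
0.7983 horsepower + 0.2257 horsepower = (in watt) 763.6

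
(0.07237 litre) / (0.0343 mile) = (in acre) 3.24e-10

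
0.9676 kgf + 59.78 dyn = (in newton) 9.49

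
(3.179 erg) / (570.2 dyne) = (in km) 5.575e-08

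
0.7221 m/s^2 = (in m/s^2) 0.7221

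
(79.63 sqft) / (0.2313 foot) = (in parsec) 3.401e-15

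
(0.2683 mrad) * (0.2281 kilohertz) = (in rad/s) 0.0612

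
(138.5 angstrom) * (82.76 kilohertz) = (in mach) 3.366e-06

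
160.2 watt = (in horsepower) 0.2148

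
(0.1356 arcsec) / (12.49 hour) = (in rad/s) 1.462e-11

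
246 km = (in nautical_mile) 132.8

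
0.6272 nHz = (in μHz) 0.0006272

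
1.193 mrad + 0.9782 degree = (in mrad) 18.27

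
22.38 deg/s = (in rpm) 3.73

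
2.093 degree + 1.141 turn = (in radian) 7.206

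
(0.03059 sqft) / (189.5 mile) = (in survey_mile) 5.79e-12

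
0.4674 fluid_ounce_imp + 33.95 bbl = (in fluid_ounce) 1.825e+05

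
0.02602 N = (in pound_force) 0.00585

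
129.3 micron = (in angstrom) 1.293e+06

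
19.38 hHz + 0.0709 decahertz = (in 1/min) 1.163e+05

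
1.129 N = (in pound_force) 0.2538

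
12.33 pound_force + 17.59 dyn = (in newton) 54.85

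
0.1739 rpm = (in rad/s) 0.01821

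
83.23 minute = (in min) 83.23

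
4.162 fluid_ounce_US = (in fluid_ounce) 4.162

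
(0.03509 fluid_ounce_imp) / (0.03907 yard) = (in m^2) 2.791e-05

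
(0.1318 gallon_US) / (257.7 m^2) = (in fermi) 1.936e+09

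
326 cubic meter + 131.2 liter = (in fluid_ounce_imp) 1.148e+07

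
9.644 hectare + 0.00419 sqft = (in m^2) 9.644e+04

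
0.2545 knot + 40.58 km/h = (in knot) 22.17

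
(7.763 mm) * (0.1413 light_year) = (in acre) 2.564e+09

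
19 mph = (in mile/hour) 19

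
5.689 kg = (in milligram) 5.689e+06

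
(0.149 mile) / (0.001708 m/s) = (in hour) 39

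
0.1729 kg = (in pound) 0.3812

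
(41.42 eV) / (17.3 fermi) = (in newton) 0.0003836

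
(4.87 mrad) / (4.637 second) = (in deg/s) 0.06017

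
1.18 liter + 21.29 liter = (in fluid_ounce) 759.8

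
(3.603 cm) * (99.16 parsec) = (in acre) 2.724e+13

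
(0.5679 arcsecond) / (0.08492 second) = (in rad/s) 3.242e-05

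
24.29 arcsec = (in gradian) 0.007497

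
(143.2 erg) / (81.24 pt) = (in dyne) 49.97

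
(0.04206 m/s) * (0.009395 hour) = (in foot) 4.667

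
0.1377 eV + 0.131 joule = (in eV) 8.176e+17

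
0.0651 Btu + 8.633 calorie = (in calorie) 25.05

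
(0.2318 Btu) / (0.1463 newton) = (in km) 1.672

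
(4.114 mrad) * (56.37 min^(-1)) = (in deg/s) 0.2215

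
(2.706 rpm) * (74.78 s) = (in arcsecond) 4.371e+06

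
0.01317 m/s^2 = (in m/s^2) 0.01317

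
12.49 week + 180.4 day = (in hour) 6428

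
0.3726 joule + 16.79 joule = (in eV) 1.071e+20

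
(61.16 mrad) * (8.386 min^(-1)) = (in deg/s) 0.4898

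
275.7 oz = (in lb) 17.23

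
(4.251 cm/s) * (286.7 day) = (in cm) 1.053e+08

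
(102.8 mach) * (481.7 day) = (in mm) 1.457e+15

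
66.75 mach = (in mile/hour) 5.084e+04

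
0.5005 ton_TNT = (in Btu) 1.985e+06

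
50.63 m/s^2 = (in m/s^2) 50.63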